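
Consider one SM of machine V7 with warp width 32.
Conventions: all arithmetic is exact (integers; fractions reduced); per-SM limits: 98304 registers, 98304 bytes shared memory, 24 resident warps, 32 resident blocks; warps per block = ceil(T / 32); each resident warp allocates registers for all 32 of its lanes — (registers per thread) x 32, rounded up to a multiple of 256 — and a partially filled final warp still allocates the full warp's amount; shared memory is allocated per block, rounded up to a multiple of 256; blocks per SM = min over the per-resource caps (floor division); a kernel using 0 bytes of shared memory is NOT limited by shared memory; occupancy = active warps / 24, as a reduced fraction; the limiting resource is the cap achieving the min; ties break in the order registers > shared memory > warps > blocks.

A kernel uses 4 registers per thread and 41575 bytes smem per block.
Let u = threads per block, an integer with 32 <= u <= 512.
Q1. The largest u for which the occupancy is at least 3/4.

Answer: u = 384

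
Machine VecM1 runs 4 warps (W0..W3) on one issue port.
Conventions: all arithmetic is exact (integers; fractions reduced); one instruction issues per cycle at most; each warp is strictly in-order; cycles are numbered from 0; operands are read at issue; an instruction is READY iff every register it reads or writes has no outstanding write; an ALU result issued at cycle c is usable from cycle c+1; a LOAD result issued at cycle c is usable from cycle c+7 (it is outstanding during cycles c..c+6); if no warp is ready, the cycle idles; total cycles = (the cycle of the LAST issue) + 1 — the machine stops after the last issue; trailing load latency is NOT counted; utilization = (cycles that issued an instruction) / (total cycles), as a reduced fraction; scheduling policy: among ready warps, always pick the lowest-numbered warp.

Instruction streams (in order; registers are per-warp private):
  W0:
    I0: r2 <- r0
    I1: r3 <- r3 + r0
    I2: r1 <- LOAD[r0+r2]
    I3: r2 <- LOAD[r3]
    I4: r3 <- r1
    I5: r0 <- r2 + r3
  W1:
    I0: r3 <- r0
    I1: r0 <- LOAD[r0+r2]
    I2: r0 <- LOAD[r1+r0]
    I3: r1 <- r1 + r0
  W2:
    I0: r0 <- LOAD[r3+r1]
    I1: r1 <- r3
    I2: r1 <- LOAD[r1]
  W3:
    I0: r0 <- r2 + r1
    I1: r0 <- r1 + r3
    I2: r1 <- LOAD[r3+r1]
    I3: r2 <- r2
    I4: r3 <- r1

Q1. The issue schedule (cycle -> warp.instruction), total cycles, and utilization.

cycle 0: W0.I0
cycle 1: W0.I1
cycle 2: W0.I2
cycle 3: W0.I3
cycle 4: W1.I0
cycle 5: W1.I1
cycle 6: W2.I0
cycle 7: W2.I1
cycle 8: W2.I2
cycle 9: W0.I4
cycle 10: W0.I5
cycle 11: W3.I0
cycle 12: W1.I2
cycle 13: W3.I1
cycle 14: W3.I2
cycle 15: W3.I3
cycle 16: idle
cycle 17: idle
cycle 18: idle
cycle 19: W1.I3
cycle 20: idle
cycle 21: W3.I4

Answer: 22 cycles, utilization 9/11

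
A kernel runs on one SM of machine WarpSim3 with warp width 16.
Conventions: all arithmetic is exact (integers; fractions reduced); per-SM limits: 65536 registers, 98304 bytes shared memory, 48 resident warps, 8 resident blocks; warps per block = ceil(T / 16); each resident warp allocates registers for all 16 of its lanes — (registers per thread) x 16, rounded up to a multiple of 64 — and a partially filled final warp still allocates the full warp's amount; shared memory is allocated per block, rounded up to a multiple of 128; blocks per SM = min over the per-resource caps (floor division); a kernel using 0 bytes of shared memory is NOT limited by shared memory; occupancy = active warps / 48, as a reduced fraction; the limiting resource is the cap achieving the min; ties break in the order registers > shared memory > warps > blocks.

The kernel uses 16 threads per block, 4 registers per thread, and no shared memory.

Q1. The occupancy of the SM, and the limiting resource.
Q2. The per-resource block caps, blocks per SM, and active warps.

Answer: occupancy 1/6, limited by blocks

registers: 1024 blocks
shared memory: no limit (kernel uses none)
warps: 48 blocks
blocks: 8 blocks

Answer: 8 blocks, 8 active warps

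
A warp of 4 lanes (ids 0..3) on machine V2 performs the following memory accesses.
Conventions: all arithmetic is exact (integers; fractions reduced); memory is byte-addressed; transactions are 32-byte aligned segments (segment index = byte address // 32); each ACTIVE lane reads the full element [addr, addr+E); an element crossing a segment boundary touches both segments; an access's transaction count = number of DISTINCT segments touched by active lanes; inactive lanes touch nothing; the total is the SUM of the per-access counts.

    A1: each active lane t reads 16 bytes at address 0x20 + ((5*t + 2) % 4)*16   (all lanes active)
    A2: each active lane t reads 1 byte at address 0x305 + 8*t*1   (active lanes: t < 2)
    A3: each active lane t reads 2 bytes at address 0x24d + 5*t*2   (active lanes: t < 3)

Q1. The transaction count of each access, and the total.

A1: 2 transactions
A2: 1 transaction
A3: 2 transactions

Answer: 2,1,2; total 5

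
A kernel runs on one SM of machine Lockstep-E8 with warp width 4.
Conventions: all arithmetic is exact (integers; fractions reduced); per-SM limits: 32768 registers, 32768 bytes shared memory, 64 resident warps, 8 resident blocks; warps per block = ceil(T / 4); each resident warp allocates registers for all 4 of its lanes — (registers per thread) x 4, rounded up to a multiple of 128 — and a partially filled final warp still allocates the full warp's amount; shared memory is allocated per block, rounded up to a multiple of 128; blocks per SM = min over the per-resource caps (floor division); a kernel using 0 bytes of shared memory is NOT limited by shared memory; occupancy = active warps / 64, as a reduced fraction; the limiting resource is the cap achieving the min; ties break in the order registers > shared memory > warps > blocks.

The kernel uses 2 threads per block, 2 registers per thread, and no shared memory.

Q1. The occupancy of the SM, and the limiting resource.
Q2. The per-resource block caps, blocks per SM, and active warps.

Answer: occupancy 1/8, limited by blocks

registers: 256 blocks
shared memory: no limit (kernel uses none)
warps: 64 blocks
blocks: 8 blocks

Answer: 8 blocks, 8 active warps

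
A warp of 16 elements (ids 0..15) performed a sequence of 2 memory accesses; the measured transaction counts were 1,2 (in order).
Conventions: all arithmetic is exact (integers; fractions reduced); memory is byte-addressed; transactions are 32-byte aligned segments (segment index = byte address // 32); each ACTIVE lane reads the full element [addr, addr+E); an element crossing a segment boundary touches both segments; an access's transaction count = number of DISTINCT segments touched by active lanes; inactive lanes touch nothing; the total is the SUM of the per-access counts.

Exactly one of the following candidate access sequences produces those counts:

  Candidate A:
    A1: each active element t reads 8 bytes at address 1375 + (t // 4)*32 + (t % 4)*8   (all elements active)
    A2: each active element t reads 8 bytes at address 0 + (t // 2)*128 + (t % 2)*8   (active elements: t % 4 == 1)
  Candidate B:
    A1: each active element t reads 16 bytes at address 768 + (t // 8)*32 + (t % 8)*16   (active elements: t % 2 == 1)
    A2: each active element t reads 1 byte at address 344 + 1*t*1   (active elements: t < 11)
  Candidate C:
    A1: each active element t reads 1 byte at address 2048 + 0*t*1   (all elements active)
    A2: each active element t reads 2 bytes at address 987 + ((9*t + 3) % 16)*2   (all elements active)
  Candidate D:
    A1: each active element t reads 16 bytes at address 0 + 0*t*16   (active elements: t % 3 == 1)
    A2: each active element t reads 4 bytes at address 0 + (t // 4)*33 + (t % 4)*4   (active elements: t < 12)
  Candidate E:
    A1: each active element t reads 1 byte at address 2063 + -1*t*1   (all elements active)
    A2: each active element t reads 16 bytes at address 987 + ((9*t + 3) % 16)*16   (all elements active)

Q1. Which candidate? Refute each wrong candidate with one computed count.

A: A1 gives 5 transactions, not 1
B: A1 gives 5 transactions, not 1
D: A2 gives 3 transactions, not 2
E: A2 gives 9 transactions, not 2
C: all counts match (1,2)

Answer: C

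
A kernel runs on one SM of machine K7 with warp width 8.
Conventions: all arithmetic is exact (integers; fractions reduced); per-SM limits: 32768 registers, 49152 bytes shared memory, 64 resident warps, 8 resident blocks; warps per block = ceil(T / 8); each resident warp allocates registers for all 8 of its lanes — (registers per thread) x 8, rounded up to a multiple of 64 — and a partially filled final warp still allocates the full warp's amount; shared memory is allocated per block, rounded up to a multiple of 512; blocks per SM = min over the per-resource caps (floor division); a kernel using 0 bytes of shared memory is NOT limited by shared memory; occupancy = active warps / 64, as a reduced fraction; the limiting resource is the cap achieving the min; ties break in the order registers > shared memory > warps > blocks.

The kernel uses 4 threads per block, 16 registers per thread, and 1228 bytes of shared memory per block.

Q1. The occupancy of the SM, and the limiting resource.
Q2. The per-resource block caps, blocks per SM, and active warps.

Answer: occupancy 1/8, limited by blocks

registers: 256 blocks
shared memory: 32 blocks
warps: 64 blocks
blocks: 8 blocks

Answer: 8 blocks, 8 active warps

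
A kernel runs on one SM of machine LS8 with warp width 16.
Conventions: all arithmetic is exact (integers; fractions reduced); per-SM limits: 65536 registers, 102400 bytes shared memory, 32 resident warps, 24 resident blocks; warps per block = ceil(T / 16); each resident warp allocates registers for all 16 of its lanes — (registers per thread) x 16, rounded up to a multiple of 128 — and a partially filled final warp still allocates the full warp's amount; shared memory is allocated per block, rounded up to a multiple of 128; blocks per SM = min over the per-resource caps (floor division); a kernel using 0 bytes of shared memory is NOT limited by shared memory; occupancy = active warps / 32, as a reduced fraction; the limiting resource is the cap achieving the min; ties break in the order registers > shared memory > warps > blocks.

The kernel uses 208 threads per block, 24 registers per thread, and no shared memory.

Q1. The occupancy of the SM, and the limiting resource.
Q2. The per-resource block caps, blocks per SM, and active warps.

Answer: occupancy 13/16, limited by warps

registers: 13 blocks
shared memory: no limit (kernel uses none)
warps: 2 blocks
blocks: 24 blocks

Answer: 2 blocks, 26 active warps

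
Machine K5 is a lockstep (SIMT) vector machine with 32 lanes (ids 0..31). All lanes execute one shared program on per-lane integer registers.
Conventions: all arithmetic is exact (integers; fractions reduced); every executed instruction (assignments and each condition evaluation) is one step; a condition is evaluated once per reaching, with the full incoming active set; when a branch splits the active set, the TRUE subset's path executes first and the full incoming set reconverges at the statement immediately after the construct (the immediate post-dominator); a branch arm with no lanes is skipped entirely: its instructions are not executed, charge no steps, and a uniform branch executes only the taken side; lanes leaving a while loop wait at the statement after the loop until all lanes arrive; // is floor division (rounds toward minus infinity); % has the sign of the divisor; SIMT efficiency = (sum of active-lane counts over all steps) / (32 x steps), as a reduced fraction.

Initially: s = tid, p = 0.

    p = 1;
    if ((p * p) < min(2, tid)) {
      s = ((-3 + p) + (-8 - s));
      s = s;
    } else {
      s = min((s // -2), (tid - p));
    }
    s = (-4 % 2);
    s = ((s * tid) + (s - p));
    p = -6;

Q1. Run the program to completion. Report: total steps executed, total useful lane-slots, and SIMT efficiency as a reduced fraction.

Answer: 8 steps, 222 useful, 111/128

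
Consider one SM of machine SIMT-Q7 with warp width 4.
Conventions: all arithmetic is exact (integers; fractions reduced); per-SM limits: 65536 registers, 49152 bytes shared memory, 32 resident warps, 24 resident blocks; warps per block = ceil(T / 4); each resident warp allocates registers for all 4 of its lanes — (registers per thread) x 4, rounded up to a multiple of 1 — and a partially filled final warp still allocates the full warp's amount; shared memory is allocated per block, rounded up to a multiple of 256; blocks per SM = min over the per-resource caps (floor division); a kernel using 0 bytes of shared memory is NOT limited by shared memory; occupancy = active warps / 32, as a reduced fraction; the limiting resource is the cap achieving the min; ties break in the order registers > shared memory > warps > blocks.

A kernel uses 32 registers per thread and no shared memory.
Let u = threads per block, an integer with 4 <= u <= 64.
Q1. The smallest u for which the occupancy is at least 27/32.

Answer: u = 5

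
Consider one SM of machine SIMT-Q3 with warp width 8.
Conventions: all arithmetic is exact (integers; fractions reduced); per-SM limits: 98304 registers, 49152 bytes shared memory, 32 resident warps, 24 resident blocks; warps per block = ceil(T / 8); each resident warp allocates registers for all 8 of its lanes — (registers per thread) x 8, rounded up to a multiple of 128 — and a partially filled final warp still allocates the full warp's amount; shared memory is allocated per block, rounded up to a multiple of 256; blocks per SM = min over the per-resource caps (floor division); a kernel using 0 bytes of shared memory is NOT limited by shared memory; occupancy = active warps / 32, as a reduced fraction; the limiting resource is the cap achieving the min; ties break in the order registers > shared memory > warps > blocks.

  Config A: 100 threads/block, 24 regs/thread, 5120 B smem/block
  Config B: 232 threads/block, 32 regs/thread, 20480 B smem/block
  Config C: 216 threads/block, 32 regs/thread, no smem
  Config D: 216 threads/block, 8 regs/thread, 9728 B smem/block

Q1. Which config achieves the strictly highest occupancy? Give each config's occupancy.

occupancies: A 13/16, B 29/32, C 27/32, D 27/32

Answer: B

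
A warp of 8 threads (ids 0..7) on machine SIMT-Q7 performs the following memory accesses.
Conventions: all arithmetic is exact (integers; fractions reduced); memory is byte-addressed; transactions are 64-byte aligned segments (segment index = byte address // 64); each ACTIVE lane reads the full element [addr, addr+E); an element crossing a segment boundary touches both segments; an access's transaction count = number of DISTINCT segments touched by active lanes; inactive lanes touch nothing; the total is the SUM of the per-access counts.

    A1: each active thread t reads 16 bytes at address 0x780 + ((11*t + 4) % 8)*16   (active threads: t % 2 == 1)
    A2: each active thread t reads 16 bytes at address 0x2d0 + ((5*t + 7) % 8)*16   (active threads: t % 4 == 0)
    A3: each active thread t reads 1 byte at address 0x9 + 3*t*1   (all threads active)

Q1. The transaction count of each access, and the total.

A1: 2 transactions
A2: 2 transactions
A3: 1 transaction

Answer: 2,2,1; total 5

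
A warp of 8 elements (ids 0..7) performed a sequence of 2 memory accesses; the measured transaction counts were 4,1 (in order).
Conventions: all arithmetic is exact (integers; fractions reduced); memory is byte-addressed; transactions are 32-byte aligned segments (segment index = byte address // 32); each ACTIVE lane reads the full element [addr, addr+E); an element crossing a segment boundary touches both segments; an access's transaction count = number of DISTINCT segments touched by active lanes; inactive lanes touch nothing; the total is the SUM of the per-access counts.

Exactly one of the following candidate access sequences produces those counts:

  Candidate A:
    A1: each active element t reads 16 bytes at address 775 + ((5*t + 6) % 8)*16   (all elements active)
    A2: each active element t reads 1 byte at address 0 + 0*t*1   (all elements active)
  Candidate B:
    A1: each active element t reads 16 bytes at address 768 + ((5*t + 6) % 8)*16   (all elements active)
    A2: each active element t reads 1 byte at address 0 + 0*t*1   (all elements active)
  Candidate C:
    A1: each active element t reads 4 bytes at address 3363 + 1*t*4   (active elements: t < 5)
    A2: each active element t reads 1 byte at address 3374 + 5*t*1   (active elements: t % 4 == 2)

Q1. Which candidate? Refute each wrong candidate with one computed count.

A: A1 gives 5 transactions, not 4
C: A1 gives 1 transaction, not 4
B: all counts match (4,1)

Answer: B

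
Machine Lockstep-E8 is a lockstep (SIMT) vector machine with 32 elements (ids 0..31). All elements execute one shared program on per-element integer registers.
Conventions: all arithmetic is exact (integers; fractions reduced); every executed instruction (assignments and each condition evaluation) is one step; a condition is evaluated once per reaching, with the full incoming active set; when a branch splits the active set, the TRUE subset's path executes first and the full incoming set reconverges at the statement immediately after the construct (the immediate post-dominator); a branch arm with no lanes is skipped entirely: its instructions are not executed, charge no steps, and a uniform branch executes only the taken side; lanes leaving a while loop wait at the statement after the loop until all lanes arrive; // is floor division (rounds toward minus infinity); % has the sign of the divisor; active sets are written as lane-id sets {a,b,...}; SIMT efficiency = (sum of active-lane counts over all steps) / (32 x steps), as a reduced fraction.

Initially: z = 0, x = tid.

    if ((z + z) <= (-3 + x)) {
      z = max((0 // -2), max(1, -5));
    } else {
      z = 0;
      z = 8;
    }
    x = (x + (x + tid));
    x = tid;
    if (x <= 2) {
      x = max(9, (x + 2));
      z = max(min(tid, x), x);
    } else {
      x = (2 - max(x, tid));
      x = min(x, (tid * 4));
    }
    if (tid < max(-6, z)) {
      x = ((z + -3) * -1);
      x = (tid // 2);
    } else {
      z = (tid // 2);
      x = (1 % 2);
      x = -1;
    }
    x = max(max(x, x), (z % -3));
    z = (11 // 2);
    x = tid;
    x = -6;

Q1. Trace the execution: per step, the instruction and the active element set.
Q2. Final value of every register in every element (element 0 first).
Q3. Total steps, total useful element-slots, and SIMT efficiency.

step 0: eval ((z + z) <= (-3 + x))   {0,1,2,3,4,5,6,7,8,9,10,11,12,13,14,15,16,17,18,19,20,21,22,23,24,25,26,27,28,29,30,31}
step 1: z <- max((0 // -2), max(1, -5)) {3,4,5,6,7,8,9,10,11,12,13,14,15,16,17,18,19,20,21,22,23,24,25,26,27,28,29,30,31}
step 2: z <- 0                       {0,1,2}
step 3: z <- 8                       {0,1,2}
step 4: x <- (x + (x + tid))         {0,1,2,3,4,5,6,7,8,9,10,11,12,13,14,15,16,17,18,19,20,21,22,23,24,25,26,27,28,29,30,31}
step 5: x <- tid                     {0,1,2,3,4,5,6,7,8,9,10,11,12,13,14,15,16,17,18,19,20,21,22,23,24,25,26,27,28,29,30,31}
step 6: eval (x <= 2)                {0,1,2,3,4,5,6,7,8,9,10,11,12,13,14,15,16,17,18,19,20,21,22,23,24,25,26,27,28,29,30,31}
step 7: x <- max(9, (x + 2))         {0,1,2}
step 8: z <- max(min(tid, x), x)     {0,1,2}
step 9: x <- (2 - max(x, tid))       {3,4,5,6,7,8,9,10,11,12,13,14,15,16,17,18,19,20,21,22,23,24,25,26,27,28,29,30,31}
step 10: x <- min(x, (tid * 4))       {3,4,5,6,7,8,9,10,11,12,13,14,15,16,17,18,19,20,21,22,23,24,25,26,27,28,29,30,31}
step 11: eval (tid < max(-6, z))      {0,1,2,3,4,5,6,7,8,9,10,11,12,13,14,15,16,17,18,19,20,21,22,23,24,25,26,27,28,29,30,31}
step 12: x <- ((z + -3) * -1)         {0,1,2}
step 13: x <- (tid // 2)              {0,1,2}
step 14: z <- (tid // 2)              {3,4,5,6,7,8,9,10,11,12,13,14,15,16,17,18,19,20,21,22,23,24,25,26,27,28,29,30,31}
step 15: x <- (1 % 2)                 {3,4,5,6,7,8,9,10,11,12,13,14,15,16,17,18,19,20,21,22,23,24,25,26,27,28,29,30,31}
step 16: x <- -1                      {3,4,5,6,7,8,9,10,11,12,13,14,15,16,17,18,19,20,21,22,23,24,25,26,27,28,29,30,31}
step 17: x <- max(max(x, x), (z % -3)) {0,1,2,3,4,5,6,7,8,9,10,11,12,13,14,15,16,17,18,19,20,21,22,23,24,25,26,27,28,29,30,31}
step 18: z <- (11 // 2)               {0,1,2,3,4,5,6,7,8,9,10,11,12,13,14,15,16,17,18,19,20,21,22,23,24,25,26,27,28,29,30,31}
step 19: x <- tid                     {0,1,2,3,4,5,6,7,8,9,10,11,12,13,14,15,16,17,18,19,20,21,22,23,24,25,26,27,28,29,30,31}
step 20: x <- -6                      {0,1,2,3,4,5,6,7,8,9,10,11,12,13,14,15,16,17,18,19,20,21,22,23,24,25,26,27,28,29,30,31}

Answer: 21 steps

z: 5,5,5,5,5,5,5,5,5,5,5,5,5,5,5,5,5,5,5,5,5,5,5,5,5,5,5,5,5,5,5,5
x: -6,-6,-6,-6,-6,-6,-6,-6,-6,-6,-6,-6,-6,-6,-6,-6,-6,-6,-6,-6,-6,-6,-6,-6,-6,-6,-6,-6,-6,-6,-6,-6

steps = 21; useful = 480; efficiency = 480/672 = 5/7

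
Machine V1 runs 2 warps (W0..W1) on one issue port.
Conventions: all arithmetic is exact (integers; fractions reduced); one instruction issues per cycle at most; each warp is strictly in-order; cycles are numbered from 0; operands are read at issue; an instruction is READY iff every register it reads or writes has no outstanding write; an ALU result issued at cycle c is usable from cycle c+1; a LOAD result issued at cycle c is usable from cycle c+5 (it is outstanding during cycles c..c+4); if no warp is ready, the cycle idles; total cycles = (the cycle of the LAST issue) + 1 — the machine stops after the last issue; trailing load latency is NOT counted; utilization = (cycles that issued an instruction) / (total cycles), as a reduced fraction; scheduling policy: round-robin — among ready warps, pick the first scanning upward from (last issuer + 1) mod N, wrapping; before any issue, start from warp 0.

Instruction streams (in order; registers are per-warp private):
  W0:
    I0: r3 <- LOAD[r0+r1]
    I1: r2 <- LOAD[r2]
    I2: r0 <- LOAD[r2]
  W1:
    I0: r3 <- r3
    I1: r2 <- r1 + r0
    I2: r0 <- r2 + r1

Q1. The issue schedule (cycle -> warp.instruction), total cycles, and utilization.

cycle 0: W0.I0
cycle 1: W1.I0
cycle 2: W0.I1
cycle 3: W1.I1
cycle 4: W1.I2
cycle 5: idle
cycle 6: idle
cycle 7: W0.I2

Answer: 8 cycles, utilization 3/4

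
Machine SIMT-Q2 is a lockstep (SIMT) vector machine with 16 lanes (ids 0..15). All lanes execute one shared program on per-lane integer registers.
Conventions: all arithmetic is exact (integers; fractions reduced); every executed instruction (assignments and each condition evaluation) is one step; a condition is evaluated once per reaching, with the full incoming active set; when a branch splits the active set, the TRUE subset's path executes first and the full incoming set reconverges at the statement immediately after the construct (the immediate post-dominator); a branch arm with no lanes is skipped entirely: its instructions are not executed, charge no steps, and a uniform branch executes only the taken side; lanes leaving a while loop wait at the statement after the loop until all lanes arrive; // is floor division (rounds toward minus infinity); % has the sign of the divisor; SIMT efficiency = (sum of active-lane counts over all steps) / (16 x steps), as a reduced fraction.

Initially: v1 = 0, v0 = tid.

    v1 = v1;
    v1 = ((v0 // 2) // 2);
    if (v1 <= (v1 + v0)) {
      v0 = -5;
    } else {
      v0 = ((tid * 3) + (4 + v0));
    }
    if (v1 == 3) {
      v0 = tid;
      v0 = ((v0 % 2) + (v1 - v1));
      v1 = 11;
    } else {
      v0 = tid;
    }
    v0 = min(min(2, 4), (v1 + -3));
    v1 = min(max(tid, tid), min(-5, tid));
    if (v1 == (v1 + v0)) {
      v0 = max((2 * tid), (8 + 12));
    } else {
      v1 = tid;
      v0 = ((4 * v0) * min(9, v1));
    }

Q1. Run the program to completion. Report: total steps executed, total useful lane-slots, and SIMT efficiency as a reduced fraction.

Answer: 14 steps, 184 useful, 23/28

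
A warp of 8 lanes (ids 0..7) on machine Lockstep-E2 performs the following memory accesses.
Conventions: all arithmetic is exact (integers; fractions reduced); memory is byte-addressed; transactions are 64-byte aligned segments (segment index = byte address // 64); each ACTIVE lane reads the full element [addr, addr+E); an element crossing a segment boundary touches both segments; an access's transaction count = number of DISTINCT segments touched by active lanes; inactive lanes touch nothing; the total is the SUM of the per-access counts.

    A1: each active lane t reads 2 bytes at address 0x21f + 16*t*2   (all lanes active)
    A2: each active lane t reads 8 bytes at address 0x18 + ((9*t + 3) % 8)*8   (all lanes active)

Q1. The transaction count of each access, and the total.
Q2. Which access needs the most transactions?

A1: 5 transactions
A2: 2 transactions

Answer: 5,2; total 7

Answer: A1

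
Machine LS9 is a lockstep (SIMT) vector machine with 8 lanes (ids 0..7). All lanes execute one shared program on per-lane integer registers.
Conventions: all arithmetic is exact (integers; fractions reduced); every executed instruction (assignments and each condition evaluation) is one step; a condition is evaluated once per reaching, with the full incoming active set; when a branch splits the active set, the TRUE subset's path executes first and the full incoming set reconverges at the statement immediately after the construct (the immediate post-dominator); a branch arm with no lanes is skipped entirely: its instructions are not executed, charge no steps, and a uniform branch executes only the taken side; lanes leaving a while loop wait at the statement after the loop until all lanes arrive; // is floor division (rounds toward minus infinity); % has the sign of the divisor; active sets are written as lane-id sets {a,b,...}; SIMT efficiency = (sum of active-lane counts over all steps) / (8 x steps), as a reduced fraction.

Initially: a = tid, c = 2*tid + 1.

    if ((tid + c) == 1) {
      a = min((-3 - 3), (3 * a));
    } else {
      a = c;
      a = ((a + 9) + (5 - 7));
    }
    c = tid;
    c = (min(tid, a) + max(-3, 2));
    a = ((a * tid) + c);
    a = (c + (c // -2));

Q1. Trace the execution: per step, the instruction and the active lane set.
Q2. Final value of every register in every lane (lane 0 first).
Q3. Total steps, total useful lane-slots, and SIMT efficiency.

step 0: eval ((tid + c) == 1)        {0,1,2,3,4,5,6,7}
step 1: a <- min((-3 - 3), (3 * a))  {0}
step 2: a <- c                       {1,2,3,4,5,6,7}
step 3: a <- ((a + 9) + (5 - 7))     {1,2,3,4,5,6,7}
step 4: c <- tid                     {0,1,2,3,4,5,6,7}
step 5: c <- (min(tid, a) + max(-3, 2)) {0,1,2,3,4,5,6,7}
step 6: a <- ((a * tid) + c)         {0,1,2,3,4,5,6,7}
step 7: a <- (c + (c // -2))         {0,1,2,3,4,5,6,7}

Answer: 8 steps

a: -2,1,2,2,3,3,4,4
c: -4,3,4,5,6,7,8,9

steps = 8; useful = 55; efficiency = 55/64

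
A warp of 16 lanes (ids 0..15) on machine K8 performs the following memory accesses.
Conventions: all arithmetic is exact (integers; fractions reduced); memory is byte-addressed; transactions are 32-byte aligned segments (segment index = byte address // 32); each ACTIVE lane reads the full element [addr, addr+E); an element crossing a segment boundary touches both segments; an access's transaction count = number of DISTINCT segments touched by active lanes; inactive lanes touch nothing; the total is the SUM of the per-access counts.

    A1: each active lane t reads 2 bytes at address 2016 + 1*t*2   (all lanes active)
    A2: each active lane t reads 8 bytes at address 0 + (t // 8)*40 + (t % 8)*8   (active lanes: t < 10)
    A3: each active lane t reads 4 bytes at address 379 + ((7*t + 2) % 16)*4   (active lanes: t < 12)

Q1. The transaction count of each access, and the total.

A1: 1 transaction
A2: 2 transactions
A3: 3 transactions

Answer: 1,2,3; total 6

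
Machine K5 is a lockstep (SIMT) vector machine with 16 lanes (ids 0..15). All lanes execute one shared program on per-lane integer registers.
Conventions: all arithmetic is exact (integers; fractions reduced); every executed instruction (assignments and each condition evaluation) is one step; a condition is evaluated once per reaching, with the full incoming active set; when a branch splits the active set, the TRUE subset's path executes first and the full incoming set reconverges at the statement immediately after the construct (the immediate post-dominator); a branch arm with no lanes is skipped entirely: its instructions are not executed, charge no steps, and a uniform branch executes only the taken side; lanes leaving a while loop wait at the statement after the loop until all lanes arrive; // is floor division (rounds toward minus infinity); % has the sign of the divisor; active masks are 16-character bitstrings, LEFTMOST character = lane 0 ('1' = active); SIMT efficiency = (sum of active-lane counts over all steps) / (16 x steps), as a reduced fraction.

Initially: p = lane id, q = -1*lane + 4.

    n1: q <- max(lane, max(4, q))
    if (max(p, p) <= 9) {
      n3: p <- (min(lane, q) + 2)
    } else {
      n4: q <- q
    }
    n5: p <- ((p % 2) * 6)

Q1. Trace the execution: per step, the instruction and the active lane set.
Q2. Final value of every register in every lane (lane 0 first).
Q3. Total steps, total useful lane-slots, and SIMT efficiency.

step 0: q <- max(lane, max(4, q))    1111111111111111
step 1: eval (max(p, p) <= 9)        1111111111111111
step 2: p <- (min(lane, q) + 2)      1111111111000000
step 3: q <- q                       0000000000111111
step 4: p <- ((p % 2) * 6)           1111111111111111

Answer: 5 steps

p: 0,6,0,6,0,6,0,6,0,6,0,6,0,6,0,6
q: 4,4,4,4,4,5,6,7,8,9,10,11,12,13,14,15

steps = 5; useful = 64; efficiency = 64/80 = 4/5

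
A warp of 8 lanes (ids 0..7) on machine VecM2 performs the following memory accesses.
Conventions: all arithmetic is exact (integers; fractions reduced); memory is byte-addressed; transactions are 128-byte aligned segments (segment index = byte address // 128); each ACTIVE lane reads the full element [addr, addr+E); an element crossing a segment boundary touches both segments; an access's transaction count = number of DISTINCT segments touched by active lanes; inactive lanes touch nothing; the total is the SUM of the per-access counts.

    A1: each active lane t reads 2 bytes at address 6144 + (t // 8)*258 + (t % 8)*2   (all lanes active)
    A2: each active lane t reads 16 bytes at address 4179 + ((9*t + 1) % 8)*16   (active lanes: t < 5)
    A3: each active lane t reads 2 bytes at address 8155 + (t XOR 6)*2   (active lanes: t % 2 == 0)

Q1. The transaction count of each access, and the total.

A1: 1 transaction
A2: 2 transactions
A3: 1 transaction

Answer: 1,2,1; total 4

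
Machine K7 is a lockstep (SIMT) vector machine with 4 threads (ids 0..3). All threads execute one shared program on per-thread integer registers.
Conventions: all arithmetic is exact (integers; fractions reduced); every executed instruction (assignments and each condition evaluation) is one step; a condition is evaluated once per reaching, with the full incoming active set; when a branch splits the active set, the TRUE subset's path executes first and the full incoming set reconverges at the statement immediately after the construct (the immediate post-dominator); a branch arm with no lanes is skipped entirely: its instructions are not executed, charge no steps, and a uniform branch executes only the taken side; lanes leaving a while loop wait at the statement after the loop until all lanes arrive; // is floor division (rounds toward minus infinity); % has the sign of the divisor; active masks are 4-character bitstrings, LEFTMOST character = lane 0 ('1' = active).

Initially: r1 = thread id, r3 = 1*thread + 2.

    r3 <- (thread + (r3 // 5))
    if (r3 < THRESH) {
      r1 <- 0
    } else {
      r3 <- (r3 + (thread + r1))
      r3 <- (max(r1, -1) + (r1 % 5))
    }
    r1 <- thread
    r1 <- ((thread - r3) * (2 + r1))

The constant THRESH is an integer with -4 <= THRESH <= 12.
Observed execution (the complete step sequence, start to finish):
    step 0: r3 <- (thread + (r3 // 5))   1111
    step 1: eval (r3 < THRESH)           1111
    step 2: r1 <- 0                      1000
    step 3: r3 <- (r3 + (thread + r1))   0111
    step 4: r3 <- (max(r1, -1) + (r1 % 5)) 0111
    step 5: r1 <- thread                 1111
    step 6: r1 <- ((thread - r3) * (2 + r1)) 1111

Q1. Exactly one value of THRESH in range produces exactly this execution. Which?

Answer: THRESH = 1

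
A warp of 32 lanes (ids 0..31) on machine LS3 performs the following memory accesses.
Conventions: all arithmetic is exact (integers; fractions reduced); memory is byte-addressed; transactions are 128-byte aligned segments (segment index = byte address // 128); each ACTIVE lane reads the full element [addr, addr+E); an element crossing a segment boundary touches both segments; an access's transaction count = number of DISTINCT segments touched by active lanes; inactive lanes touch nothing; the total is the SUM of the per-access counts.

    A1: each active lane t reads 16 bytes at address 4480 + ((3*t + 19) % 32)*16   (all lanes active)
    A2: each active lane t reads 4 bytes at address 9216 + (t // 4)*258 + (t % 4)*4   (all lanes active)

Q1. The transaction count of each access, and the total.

A1: 4 transactions
A2: 8 transactions

Answer: 4,8; total 12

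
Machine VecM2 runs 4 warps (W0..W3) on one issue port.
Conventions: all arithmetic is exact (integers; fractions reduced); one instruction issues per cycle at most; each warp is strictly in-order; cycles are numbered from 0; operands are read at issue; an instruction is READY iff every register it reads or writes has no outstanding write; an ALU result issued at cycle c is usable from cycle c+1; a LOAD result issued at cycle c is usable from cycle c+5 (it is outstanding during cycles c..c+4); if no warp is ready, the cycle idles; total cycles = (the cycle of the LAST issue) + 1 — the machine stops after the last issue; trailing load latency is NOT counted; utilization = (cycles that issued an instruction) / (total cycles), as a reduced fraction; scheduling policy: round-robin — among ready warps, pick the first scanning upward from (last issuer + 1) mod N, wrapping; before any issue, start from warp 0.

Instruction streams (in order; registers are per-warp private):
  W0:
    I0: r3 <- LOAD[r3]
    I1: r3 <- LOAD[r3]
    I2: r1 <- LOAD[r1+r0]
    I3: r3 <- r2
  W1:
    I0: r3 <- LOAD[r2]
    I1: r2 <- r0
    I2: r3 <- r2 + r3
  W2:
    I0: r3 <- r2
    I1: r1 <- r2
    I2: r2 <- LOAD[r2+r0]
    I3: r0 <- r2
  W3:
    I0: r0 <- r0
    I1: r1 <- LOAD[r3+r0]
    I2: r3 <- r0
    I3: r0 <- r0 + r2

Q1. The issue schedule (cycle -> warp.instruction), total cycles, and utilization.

cycle 0: W0.I0
cycle 1: W1.I0
cycle 2: W2.I0
cycle 3: W3.I0
cycle 4: W1.I1
cycle 5: W2.I1
cycle 6: W3.I1
cycle 7: W0.I1
cycle 8: W1.I2
cycle 9: W2.I2
cycle 10: W3.I2
cycle 11: W0.I2
cycle 12: W3.I3
cycle 13: W0.I3
cycle 14: W2.I3

Answer: 15 cycles, utilization 1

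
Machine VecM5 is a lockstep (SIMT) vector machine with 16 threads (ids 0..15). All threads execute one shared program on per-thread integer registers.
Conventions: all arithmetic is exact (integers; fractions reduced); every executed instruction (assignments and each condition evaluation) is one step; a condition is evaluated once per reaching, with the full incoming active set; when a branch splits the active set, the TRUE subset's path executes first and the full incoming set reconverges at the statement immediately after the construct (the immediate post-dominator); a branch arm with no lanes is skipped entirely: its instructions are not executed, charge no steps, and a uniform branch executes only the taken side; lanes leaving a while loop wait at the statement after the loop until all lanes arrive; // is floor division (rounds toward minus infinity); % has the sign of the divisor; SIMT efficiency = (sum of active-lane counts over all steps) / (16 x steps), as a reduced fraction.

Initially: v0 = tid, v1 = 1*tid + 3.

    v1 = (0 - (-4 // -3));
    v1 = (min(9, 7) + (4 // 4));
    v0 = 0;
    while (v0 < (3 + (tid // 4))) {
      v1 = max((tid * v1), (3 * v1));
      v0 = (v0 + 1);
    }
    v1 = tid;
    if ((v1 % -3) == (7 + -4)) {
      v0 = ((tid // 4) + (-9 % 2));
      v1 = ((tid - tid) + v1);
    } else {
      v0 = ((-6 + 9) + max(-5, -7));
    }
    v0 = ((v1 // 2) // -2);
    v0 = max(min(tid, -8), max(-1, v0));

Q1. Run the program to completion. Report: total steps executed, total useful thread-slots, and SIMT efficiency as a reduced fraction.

Answer: 27 steps, 360 useful, 5/6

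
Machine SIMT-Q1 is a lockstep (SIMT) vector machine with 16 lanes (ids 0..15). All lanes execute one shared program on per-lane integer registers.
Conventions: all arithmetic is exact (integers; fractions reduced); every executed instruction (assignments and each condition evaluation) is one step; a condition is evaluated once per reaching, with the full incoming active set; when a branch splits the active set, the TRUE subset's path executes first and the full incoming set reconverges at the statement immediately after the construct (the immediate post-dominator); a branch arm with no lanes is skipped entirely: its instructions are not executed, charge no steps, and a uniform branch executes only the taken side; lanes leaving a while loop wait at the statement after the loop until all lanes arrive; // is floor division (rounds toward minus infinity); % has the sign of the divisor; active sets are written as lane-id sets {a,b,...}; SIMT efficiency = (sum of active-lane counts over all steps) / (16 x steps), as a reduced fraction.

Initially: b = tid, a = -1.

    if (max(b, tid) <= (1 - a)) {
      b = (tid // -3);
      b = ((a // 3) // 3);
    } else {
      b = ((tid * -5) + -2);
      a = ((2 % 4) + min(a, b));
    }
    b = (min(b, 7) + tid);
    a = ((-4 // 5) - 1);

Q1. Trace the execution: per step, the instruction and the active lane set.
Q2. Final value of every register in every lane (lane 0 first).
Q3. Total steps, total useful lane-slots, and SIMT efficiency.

step 0: eval (max(b, tid) <= (1 - a)) {0,1,2,3,4,5,6,7,8,9,10,11,12,13,14,15}
step 1: b <- (tid // -3)             {0,1,2}
step 2: b <- ((a // 3) // 3)         {0,1,2}
step 3: b <- ((tid * -5) + -2)       {3,4,5,6,7,8,9,10,11,12,13,14,15}
step 4: a <- ((2 % 4) + min(a, b))   {3,4,5,6,7,8,9,10,11,12,13,14,15}
step 5: b <- (min(b, 7) + tid)       {0,1,2,3,4,5,6,7,8,9,10,11,12,13,14,15}
step 6: a <- ((-4 // 5) - 1)         {0,1,2,3,4,5,6,7,8,9,10,11,12,13,14,15}

Answer: 7 steps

b: -1,0,1,-14,-18,-22,-26,-30,-34,-38,-42,-46,-50,-54,-58,-62
a: -2,-2,-2,-2,-2,-2,-2,-2,-2,-2,-2,-2,-2,-2,-2,-2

steps = 7; useful = 80; efficiency = 80/112 = 5/7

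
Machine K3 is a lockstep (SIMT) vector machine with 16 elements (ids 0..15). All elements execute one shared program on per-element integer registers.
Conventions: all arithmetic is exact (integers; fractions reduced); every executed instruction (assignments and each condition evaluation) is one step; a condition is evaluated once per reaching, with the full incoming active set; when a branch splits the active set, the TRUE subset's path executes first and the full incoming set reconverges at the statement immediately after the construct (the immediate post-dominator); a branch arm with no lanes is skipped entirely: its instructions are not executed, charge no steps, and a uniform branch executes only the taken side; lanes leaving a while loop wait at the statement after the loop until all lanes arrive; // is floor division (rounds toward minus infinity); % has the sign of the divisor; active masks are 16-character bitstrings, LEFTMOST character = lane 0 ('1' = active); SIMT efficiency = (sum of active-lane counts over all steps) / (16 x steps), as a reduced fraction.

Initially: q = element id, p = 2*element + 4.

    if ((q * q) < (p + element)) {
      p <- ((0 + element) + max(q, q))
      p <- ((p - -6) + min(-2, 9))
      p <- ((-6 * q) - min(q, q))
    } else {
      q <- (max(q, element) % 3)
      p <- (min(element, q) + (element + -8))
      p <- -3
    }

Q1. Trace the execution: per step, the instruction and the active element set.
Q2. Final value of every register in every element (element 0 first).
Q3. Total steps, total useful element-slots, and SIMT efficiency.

step 0: eval ((q * q) < (p + element)) 1111111111111111
step 1: p <- ((0 + element) + max(q, q)) 1111000000000000
step 2: p <- ((p - -6) + min(-2, 9)) 1111000000000000
step 3: p <- ((-6 * q) - min(q, q))  1111000000000000
step 4: q <- (max(q, element) % 3)   0000111111111111
step 5: p <- (min(element, q) + (element + -8)) 0000111111111111
step 6: p <- -3                      0000111111111111

Answer: 7 steps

q: 0,1,2,3,1,2,0,1,2,0,1,2,0,1,2,0
p: 0,-7,-14,-21,-3,-3,-3,-3,-3,-3,-3,-3,-3,-3,-3,-3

steps = 7; useful = 64; efficiency = 64/112 = 4/7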